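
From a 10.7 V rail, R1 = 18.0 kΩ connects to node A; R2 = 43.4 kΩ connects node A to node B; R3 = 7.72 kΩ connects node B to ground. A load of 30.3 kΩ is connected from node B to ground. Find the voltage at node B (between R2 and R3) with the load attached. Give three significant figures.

V ≈ 0.975 V

At node B, R3 is in parallel with the load: R3‖R_L = 6.152 kΩ.
Below node A the resistance is R2 + (R3‖R_L) = 49.55 kΩ, so V_A = 10.7 × 49.55/67.55 = 7.849 V.
Then V_B = V_A × (R3‖R_L)/(R2 + R3‖R_L) = 7.849 × 6.152/49.55 = 0.975 V.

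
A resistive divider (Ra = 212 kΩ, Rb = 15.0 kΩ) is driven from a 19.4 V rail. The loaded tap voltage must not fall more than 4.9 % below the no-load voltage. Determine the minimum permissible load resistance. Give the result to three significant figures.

R_L(min) ≈ 272 kΩ

Output resistance R_th = Ra‖Rb = (212 × 15.0)/227.0 = 14.01 kΩ.
The fractional drop is R_th/(R_th + R_L); requiring this ≤ 0.0490 gives R_L ≥ R_th(1/0.0490 − 1) = 14.01 × 19.41 = 272 kΩ.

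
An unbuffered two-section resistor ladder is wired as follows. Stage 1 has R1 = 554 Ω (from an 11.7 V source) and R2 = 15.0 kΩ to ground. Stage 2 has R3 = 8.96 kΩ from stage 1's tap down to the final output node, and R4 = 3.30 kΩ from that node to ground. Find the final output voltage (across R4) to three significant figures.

V_out ≈ 2.91 V

Stage 2 presents R3+R4 = 12260 Ω as a load on stage 1's tap.
Stage 1's lower leg becomes R2‖(R3+R4) = 6746 Ω, so V_mid = 11.7 × 6746/7300 = 10.81 V.
Stage 2 is itself unloaded: V_out = V_mid × R4/(R3+R4) = 10.81 × 3300/12260 = 2.91 V.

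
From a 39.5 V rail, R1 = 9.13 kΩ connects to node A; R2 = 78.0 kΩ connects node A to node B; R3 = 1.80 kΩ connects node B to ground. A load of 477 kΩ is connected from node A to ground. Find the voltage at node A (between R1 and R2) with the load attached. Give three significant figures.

Below node A the series string R2+R3 = 79.80 kΩ sits in parallel with the 477 kΩ load: 68.36 kΩ.
V_A = 39.5 × 68.36/(9.13 + 68.36) = 34.8 V.

V ≈ 34.8 V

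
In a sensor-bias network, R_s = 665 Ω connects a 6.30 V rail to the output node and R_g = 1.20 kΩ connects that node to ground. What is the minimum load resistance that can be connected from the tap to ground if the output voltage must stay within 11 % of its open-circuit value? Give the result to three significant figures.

Output resistance R_th = R_s‖R_g = (665 × 1200)/1865 = 427.9 Ω.
The fractional drop is R_th/(R_th + R_L); requiring this ≤ 0.110 gives R_L ≥ R_th(1/0.110 − 1) = 427.9 × 8.091 = 3.46 kΩ.

R_L(min) ≈ 3.46 kΩ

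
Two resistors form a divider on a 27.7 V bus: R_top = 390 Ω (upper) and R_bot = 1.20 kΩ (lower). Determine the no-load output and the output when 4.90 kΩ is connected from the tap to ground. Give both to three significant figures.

Open-circuit: V = 27.7 × 1200/(390 + 1200) = 20.9 V.
With the load, R_bot becomes R_bot‖R_L = 963.9 Ω, so V = 27.7 × 963.9/1354 = 19.7 V.

Unloaded: 20.9 V; loaded: 19.7 V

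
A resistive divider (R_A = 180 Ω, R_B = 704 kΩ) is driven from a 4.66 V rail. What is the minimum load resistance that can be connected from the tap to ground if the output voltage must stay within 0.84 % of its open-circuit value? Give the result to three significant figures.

R_L(min) ≈ 21.2 kΩ

Output resistance R_th = R_A‖R_B = (180 × 704000)/704200 = 180.0 Ω.
The fractional drop is R_th/(R_th + R_L); requiring this ≤ 0.00840 gives R_L ≥ R_th(1/0.00840 − 1) = 180.0 × 118.0 = 21.2 kΩ.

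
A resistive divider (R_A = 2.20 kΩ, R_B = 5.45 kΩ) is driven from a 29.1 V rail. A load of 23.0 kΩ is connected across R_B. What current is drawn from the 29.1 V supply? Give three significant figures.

I ≈ 4.41 mA

R_B‖R_L = 4.406 kΩ, so the source sees R_A + R_B‖R_L = 6.606 kΩ.
I = 29.1 V / 6.606 kΩ = 4.41 mA.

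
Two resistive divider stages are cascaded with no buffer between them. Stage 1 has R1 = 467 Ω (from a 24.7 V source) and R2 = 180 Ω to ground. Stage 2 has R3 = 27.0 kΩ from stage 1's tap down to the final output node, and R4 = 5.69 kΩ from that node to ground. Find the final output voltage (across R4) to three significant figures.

Stage 2 presents R3+R4 = 32690 Ω as a load on stage 1's tap.
Stage 1's lower leg becomes R2‖(R3+R4) = 179.0 Ω, so V_mid = 24.7 × 179.0/646.0 = 6.845 V.
Stage 2 is itself unloaded: V_out = V_mid × R4/(R3+R4) = 6.845 × 5690/32690 = 1.19 V.

V_out ≈ 1.19 V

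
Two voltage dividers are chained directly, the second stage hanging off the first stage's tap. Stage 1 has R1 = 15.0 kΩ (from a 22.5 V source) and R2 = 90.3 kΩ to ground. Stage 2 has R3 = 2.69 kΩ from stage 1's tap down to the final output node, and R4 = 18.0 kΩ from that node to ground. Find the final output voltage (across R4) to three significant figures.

Stage 2 presents R3+R4 = 20.69 kΩ as a load on stage 1's tap.
Stage 1's lower leg becomes R2‖(R3+R4) = 16.83 kΩ, so V_mid = 22.5 × 16.83/31.83 = 11.90 V.
Stage 2 is itself unloaded: V_out = V_mid × R4/(R3+R4) = 11.90 × 18.0/20.69 = 10.4 V.

V_out ≈ 10.4 V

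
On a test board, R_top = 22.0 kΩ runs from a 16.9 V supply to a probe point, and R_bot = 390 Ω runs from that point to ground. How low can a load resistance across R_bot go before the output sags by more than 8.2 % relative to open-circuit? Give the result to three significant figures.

Output resistance R_th = R_top‖R_bot = (22000 × 390)/22390 = 383.2 Ω.
The fractional drop is R_th/(R_th + R_L); requiring this ≤ 0.0820 gives R_L ≥ R_th(1/0.0820 − 1) = 383.2 × 11.20 = 4.29 kΩ.

R_L(min) ≈ 4.29 kΩ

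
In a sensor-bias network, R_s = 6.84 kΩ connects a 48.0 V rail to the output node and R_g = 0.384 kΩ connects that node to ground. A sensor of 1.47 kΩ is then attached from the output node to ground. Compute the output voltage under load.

The load sits in parallel with R_g: R_g‖R_L = (384 × 1470) / (384 + 1470) = 304.5 Ω.
V_out = 48.0 × 304.5 / (6840 + 304.5) = 48.0 × 304.5/7144 = 2.05 V.

V_out ≈ 2.05 V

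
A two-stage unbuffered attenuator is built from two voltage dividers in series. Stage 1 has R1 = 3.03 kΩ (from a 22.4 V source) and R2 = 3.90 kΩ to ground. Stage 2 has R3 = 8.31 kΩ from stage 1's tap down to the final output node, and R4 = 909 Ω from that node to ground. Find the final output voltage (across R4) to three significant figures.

V_out ≈ 1.05 V

Stage 2 presents R3+R4 = 9219 Ω as a load on stage 1's tap.
Stage 1's lower leg becomes R2‖(R3+R4) = 2741 Ω, so V_mid = 22.4 × 2741/5771 = 10.64 V.
Stage 2 is itself unloaded: V_out = V_mid × R4/(R3+R4) = 10.64 × 909/9219 = 1.05 V.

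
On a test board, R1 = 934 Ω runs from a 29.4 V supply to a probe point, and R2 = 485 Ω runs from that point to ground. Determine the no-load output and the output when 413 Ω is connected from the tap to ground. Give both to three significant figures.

Open-circuit: V = 29.4 × 485/(934 + 485) = 10.0 V.
With the load, R2 becomes R2‖R_L = 223.1 Ω, so V = 29.4 × 223.1/1157 = 5.67 V.

Unloaded: 10.0 V; loaded: 5.67 V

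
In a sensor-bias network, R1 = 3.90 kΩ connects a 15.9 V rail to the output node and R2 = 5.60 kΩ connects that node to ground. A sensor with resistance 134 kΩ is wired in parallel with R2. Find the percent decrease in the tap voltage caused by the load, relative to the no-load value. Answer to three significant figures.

The divider's output (Thévenin) resistance is R1‖R2 = 2.299 kΩ.
Fractional drop under load = R_th/(R_th + R_L) = 2.299 / (2.299 + 134) = 0.01687.
So the output falls by 1.69 %.

1.69 %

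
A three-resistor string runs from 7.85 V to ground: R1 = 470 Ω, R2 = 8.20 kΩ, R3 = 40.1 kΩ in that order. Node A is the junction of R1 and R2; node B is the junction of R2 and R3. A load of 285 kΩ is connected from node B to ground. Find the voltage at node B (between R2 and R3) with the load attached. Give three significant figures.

At node B, R3 is in parallel with the load: R3‖R_L = 35150 Ω.
Below node A the resistance is R2 + (R3‖R_L) = 43350 Ω, so V_A = 7.85 × 43350/43820 = 7.766 V.
Then V_B = V_A × (R3‖R_L)/(R2 + R3‖R_L) = 7.766 × 35150/43350 = 6.30 V.

V ≈ 6.30 V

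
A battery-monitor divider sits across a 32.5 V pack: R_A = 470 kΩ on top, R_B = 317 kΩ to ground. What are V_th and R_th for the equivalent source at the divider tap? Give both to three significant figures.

V_th = 13.1 V, R_th = 189 kΩ

V_th is the open-circuit tap voltage: 32.5 × 317/(470 + 317) = 13.1 V.
With the supply zeroed, R_A and R_B appear in parallel from the tap: R_th = R_A‖R_B = (470 × 317)/787.0 = 189 kΩ.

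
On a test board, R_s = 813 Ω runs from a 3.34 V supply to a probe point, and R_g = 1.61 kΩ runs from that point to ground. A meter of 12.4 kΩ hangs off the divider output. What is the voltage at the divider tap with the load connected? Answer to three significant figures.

The load sits in parallel with R_g: R_g‖R_L = (1610 × 12400) / (1610 + 12400) = 1425 Ω.
V_out = 3.34 × 1425 / (813 + 1425) = 3.34 × 1425/2238 = 2.13 V.

V_out ≈ 2.13 V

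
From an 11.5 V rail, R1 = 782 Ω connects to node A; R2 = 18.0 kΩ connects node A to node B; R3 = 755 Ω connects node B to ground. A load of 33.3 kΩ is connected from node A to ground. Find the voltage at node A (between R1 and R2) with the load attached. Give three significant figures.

Below node A the series string R2+R3 = 18760 Ω sits in parallel with the 33300 Ω load: 12000 Ω.
V_A = 11.5 × 12000/(782 + 12000) = 10.8 V.

V ≈ 10.8 V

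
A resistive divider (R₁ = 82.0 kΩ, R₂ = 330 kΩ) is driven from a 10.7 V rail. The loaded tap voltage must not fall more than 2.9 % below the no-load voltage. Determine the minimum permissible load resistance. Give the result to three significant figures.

R_L(min) ≈ 2.20 MΩ

Output resistance R_th = R₁‖R₂ = (82.0 × 330)/412.0 = 65.68 kΩ.
The fractional drop is R_th/(R_th + R_L); requiring this ≤ 0.0290 gives R_L ≥ R_th(1/0.0290 − 1) = 65.68 × 33.48 = 2.20 MΩ.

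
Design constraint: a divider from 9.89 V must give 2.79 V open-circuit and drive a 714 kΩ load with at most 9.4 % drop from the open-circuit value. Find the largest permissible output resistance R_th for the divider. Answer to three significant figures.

R_th ≤ 74.1 kΩ

Loading drop = R_th/(R_th + R_L) ≤ 0.0940, so R_th ≤ R_L · ε/(1−ε) = 714 kΩ × 0.0940/0.9060 = 74.1 kΩ.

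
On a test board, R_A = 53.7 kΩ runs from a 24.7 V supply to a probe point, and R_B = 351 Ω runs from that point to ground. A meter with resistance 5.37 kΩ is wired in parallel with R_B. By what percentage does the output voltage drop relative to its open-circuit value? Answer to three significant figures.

6.10 %

The divider's output (Thévenin) resistance is R_A‖R_B = 348.7 Ω.
Fractional drop under load = R_th/(R_th + R_L) = 348.7 / (348.7 + 5370) = 0.06098.
So the output falls by 6.10 %.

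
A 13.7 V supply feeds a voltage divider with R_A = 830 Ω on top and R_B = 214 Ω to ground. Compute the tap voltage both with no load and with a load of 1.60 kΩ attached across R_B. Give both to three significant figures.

Open-circuit: V = 13.7 × 214/(830 + 214) = 2.81 V.
With the load, R_B becomes R_B‖R_L = 188.8 Ω, so V = 13.7 × 188.8/1019 = 2.54 V.

Unloaded: 2.81 V; loaded: 2.54 V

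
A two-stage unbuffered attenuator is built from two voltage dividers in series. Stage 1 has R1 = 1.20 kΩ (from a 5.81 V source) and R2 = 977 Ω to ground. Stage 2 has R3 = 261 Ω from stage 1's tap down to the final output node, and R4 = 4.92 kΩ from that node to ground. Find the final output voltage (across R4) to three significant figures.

V_out ≈ 2.24 V

Stage 2 presents R3+R4 = 5181 Ω as a load on stage 1's tap.
Stage 1's lower leg becomes R2‖(R3+R4) = 822.0 Ω, so V_mid = 5.81 × 822.0/2022 = 2.362 V.
Stage 2 is itself unloaded: V_out = V_mid × R4/(R3+R4) = 2.362 × 4920/5181 = 2.24 V.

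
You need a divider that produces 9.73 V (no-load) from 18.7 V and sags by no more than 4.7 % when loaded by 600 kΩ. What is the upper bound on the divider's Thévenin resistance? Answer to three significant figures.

Loading drop = R_th/(R_th + R_L) ≤ 0.0470, so R_th ≤ R_L · ε/(1−ε) = 600 kΩ × 0.0470/0.9530 = 29.6 kΩ.

R_th ≤ 29.6 kΩ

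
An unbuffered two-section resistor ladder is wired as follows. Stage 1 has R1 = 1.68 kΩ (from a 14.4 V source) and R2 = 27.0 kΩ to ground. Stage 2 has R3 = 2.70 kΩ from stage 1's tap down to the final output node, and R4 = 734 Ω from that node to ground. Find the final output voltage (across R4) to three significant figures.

V_out ≈ 1.98 V

Stage 2 presents R3+R4 = 3434 Ω as a load on stage 1's tap.
Stage 1's lower leg becomes R2‖(R3+R4) = 3047 Ω, so V_mid = 14.4 × 3047/4727 = 9.282 V.
Stage 2 is itself unloaded: V_out = V_mid × R4/(R3+R4) = 9.282 × 734/3434 = 1.98 V.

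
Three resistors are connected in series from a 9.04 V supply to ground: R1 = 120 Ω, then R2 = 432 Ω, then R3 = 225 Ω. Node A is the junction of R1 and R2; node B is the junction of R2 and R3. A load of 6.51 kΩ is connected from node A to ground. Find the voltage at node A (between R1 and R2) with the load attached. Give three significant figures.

V ≈ 7.53 V

Below node A the series string R2+R3 = 657.0 Ω sits in parallel with the 6510 Ω load: 596.8 Ω.
V_A = 9.04 × 596.8/(120 + 596.8) = 7.53 V.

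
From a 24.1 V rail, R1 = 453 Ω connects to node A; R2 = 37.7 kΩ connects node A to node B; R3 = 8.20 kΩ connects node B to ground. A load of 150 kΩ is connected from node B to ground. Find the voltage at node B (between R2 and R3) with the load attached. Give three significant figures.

V ≈ 4.08 V

At node B, R3 is in parallel with the load: R3‖R_L = 7775 Ω.
Below node A the resistance is R2 + (R3‖R_L) = 45470 Ω, so V_A = 24.1 × 45470/45930 = 23.86 V.
Then V_B = V_A × (R3‖R_L)/(R2 + R3‖R_L) = 23.86 × 7775/45470 = 4.08 V.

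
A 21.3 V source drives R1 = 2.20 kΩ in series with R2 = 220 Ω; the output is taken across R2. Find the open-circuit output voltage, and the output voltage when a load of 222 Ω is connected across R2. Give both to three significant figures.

Unloaded: 1.94 V; loaded: 1.02 V

Open-circuit: V = 21.3 × 220/(2200 + 220) = 1.94 V.
With the load, R2 becomes R2‖R_L = 110.5 Ω, so V = 21.3 × 110.5/2310 = 1.02 V.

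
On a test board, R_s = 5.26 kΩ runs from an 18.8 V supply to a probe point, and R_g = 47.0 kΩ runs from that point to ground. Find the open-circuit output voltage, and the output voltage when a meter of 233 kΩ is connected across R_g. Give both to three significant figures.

Open-circuit: V = 18.8 × 47.0/(5.26 + 47.0) = 16.9 V.
With the load, R_g becomes R_g‖R_L = 39.11 kΩ, so V = 18.8 × 39.11/44.37 = 16.6 V.

Unloaded: 16.9 V; loaded: 16.6 V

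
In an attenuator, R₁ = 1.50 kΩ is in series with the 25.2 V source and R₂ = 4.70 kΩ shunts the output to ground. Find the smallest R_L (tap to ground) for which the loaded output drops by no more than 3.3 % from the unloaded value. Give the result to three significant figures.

R_L(min) ≈ 33.3 kΩ

Output resistance R_th = R₁‖R₂ = (1.50 × 4.70)/6.200 = 1.137 kΩ.
The fractional drop is R_th/(R_th + R_L); requiring this ≤ 0.0330 gives R_L ≥ R_th(1/0.0330 − 1) = 1.137 × 29.30 = 33.3 kΩ.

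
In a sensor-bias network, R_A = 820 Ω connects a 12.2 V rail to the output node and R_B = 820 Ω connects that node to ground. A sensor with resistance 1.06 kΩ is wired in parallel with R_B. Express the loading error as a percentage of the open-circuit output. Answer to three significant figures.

Unloaded V = 12.2 × 820/1640 = 6.100 V.
Loaded: R_B‖R_L = 462.3 Ω, giving V = 12.2 × 462.3/1282 = 4.399 V.
Drop = (6.100 − 4.399) / 6.100 = 27.9 %.

27.9 %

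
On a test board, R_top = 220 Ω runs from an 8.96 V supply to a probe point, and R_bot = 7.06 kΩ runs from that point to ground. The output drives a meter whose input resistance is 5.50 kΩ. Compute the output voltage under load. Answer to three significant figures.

V_out ≈ 8.36 V

The load sits in parallel with R_bot: R_bot‖R_L = (7060 × 5500) / (7060 + 5500) = 3092 Ω.
V_out = 8.96 × 3092 / (220 + 3092) = 8.96 × 3092/3312 = 8.36 V.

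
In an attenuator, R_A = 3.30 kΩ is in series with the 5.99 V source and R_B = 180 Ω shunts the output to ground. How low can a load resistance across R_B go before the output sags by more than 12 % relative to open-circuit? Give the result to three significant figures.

Output resistance R_th = R_A‖R_B = (3300 × 180)/3480 = 170.7 Ω.
The fractional drop is R_th/(R_th + R_L); requiring this ≤ 0.120 gives R_L ≥ R_th(1/0.120 − 1) = 170.7 × 7.333 = 1.25 kΩ.

R_L(min) ≈ 1.25 kΩ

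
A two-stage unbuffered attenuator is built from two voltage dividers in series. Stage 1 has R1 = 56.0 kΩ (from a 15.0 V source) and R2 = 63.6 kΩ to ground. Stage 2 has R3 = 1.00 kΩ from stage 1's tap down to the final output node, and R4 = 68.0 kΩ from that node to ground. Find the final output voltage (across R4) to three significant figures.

V_out ≈ 5.49 V

Stage 2 presents R3+R4 = 69.00 kΩ as a load on stage 1's tap.
Stage 1's lower leg becomes R2‖(R3+R4) = 33.10 kΩ, so V_mid = 15.0 × 33.10/89.10 = 5.572 V.
Stage 2 is itself unloaded: V_out = V_mid × R4/(R3+R4) = 5.572 × 68.0/69.00 = 5.49 V.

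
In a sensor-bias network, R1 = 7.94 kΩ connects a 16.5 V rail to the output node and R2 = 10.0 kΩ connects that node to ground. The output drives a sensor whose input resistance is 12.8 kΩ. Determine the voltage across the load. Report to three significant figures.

V_out ≈ 6.83 V

The load sits in parallel with R2: R2‖R_L = (10.0 × 12.8) / (10.0 + 12.8) = 5.614 kΩ.
V_out = 16.5 × 5.614 / (7.94 + 5.614) = 16.5 × 5.614/13.55 = 6.83 V.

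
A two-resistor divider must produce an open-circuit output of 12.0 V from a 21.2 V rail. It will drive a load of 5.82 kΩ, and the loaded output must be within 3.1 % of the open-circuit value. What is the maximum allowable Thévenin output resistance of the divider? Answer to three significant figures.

R_th ≤ 186 Ω

Loading drop = R_th/(R_th + R_L) ≤ 0.0310, so R_th ≤ R_L · ε/(1−ε) = 5.82 kΩ × 0.0310/0.9690 = 186 Ω.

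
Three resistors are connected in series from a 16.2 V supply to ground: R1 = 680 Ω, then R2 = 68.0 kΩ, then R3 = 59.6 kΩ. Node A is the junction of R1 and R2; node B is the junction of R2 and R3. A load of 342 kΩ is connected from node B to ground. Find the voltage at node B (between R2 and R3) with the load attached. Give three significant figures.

V ≈ 6.88 V

At node B, R3 is in parallel with the load: R3‖R_L = 50750 Ω.
Below node A the resistance is R2 + (R3‖R_L) = 118800 Ω, so V_A = 16.2 × 118800/119400 = 16.11 V.
Then V_B = V_A × (R3‖R_L)/(R2 + R3‖R_L) = 16.11 × 50750/118800 = 6.88 V.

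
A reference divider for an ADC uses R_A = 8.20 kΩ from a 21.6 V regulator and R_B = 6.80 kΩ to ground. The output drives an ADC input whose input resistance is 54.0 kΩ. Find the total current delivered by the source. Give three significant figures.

I ≈ 1.52 mA

R_B‖R_L = 6.039 kΩ, so the source sees R_A + R_B‖R_L = 14.24 kΩ.
I = 21.6 V / 14.24 kΩ = 1.52 mA.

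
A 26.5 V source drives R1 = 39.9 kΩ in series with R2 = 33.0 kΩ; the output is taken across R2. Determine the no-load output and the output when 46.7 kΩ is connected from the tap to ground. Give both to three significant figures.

Open-circuit: V = 26.5 × 33.0/(39.9 + 33.0) = 12.0 V.
With the load, R2 becomes R2‖R_L = 19.34 kΩ, so V = 26.5 × 19.34/59.24 = 8.65 V.

Unloaded: 12.0 V; loaded: 8.65 V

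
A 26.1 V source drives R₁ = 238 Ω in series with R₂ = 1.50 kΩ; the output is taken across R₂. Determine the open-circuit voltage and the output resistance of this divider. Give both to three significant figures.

V_th is the open-circuit tap voltage: 26.1 × 1500/(238 + 1500) = 22.5 V.
With the supply zeroed, R₁ and R₂ appear in parallel from the tap: R_th = R₁‖R₂ = (238 × 1500)/1738 = 205 Ω.

V_th = 22.5 V, R_th = 205 Ω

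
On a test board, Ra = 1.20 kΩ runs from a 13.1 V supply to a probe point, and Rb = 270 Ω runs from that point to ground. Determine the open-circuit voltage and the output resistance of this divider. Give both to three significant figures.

V_th is the open-circuit tap voltage: 13.1 × 270/(1200 + 270) = 2.41 V.
With the supply zeroed, Ra and Rb appear in parallel from the tap: R_th = Ra‖Rb = (1200 × 270)/1470 = 220 Ω.

V_th = 2.41 V, R_th = 220 Ω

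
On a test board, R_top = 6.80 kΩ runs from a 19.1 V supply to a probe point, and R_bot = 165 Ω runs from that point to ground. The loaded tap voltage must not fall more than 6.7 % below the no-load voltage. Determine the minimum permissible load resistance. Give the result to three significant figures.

R_L(min) ≈ 2.24 kΩ

Output resistance R_th = R_top‖R_bot = (6800 × 165)/6965 = 161.1 Ω.
The fractional drop is R_th/(R_th + R_L); requiring this ≤ 0.0670 gives R_L ≥ R_th(1/0.0670 − 1) = 161.1 × 13.93 = 2.24 kΩ.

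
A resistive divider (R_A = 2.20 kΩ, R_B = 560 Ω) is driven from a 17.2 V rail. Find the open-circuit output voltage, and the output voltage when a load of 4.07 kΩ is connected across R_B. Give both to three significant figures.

Open-circuit: V = 17.2 × 560/(2200 + 560) = 3.49 V.
With the load, R_B becomes R_B‖R_L = 492.3 Ω, so V = 17.2 × 492.3/2692 = 3.14 V.

Unloaded: 3.49 V; loaded: 3.14 V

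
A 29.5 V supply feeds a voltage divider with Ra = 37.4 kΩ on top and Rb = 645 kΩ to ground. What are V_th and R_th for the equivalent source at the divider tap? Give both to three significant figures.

V_th = 27.9 V, R_th = 35.4 kΩ

V_th is the open-circuit tap voltage: 29.5 × 645/(37.4 + 645) = 27.9 V.
With the supply zeroed, Ra and Rb appear in parallel from the tap: R_th = Ra‖Rb = (37.4 × 645)/682.4 = 35.4 kΩ.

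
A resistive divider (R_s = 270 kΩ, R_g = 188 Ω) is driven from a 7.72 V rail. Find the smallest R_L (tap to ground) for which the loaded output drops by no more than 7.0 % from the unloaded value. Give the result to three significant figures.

Output resistance R_th = R_s‖R_g = (270000 × 188)/270200 = 187.9 Ω.
The fractional drop is R_th/(R_th + R_L); requiring this ≤ 0.0700 gives R_L ≥ R_th(1/0.0700 − 1) = 187.9 × 13.29 = 2.50 kΩ.

R_L(min) ≈ 2.50 kΩ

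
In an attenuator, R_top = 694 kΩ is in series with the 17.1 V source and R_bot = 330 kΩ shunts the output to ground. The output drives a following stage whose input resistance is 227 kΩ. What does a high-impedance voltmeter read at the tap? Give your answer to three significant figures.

V_out ≈ 2.78 V

The load sits in parallel with R_bot: R_bot‖R_L = (330 × 227) / (330 + 227) = 134.5 kΩ.
V_out = 17.1 × 134.5 / (694 + 134.5) = 17.1 × 134.5/828.5 = 2.78 V.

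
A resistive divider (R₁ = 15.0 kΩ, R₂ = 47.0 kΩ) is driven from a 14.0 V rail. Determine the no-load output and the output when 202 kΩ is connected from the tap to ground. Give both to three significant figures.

Unloaded: 10.6 V; loaded: 10.0 V

Open-circuit: V = 14.0 × 47.0/(15.0 + 47.0) = 10.6 V.
With the load, R₂ becomes R₂‖R_L = 38.13 kΩ, so V = 14.0 × 38.13/53.13 = 10.0 V.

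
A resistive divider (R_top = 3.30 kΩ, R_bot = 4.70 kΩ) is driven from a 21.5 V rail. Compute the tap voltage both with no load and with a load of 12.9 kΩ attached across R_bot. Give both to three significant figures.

Unloaded: 12.6 V; loaded: 11.0 V

Open-circuit: V = 21.5 × 4.70/(3.30 + 4.70) = 12.6 V.
With the load, R_bot becomes R_bot‖R_L = 3.445 kΩ, so V = 21.5 × 3.445/6.745 = 11.0 V.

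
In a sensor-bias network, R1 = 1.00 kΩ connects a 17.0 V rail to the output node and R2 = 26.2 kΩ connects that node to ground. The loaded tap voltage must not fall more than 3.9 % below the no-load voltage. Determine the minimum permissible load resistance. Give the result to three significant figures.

R_L(min) ≈ 23.7 kΩ

Output resistance R_th = R1‖R2 = (1000 × 26200)/27200 = 963.2 Ω.
The fractional drop is R_th/(R_th + R_L); requiring this ≤ 0.0390 gives R_L ≥ R_th(1/0.0390 − 1) = 963.2 × 24.64 = 23.7 kΩ.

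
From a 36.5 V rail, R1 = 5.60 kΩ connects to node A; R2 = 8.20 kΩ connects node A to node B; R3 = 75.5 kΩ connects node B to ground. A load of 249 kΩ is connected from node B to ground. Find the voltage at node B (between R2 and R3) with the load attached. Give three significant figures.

V ≈ 29.5 V

At node B, R3 is in parallel with the load: R3‖R_L = 57.93 kΩ.
Below node A the resistance is R2 + (R3‖R_L) = 66.13 kΩ, so V_A = 36.5 × 66.13/71.73 = 33.65 V.
Then V_B = V_A × (R3‖R_L)/(R2 + R3‖R_L) = 33.65 × 57.93/66.13 = 29.5 V.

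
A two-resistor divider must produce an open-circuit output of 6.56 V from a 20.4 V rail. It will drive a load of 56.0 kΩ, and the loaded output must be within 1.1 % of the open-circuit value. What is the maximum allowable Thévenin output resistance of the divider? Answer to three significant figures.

R_th ≤ 623 Ω

Loading drop = R_th/(R_th + R_L) ≤ 0.0110, so R_th ≤ R_L · ε/(1−ε) = 56.0 kΩ × 0.0110/0.9890 = 623 Ω.
(Any R1, R2 with R2/(R1+R2) = 0.322 and R1‖R2 ≤ 623 Ω will meet the spec.)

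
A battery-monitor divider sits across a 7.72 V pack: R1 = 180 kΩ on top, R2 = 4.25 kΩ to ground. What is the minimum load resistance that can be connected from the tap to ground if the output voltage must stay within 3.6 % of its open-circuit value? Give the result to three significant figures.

R_L(min) ≈ 111 kΩ

Output resistance R_th = R1‖R2 = (180 × 4.25)/184.2 = 4.152 kΩ.
The fractional drop is R_th/(R_th + R_L); requiring this ≤ 0.0360 gives R_L ≥ R_th(1/0.0360 − 1) = 4.152 × 26.78 = 111 kΩ.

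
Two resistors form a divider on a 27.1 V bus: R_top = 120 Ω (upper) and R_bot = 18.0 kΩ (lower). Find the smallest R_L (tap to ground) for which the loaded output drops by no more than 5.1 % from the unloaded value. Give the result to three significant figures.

Output resistance R_th = R_top‖R_bot = (120 × 18000)/18120 = 119.2 Ω.
The fractional drop is R_th/(R_th + R_L); requiring this ≤ 0.0510 gives R_L ≥ R_th(1/0.0510 − 1) = 119.2 × 18.61 = 2.22 kΩ.

R_L(min) ≈ 2.22 kΩ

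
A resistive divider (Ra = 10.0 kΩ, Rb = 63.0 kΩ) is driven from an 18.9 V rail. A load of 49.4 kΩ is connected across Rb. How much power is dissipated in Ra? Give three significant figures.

P ≈ 2.51 mW

Total resistance from the source is Ra + (Rb‖R_L) = 37.69 kΩ, so I = 18.9/37.69 kΩ = 0.5015 mA.
P = I²·Ra = (0.5015 mA)² × 10.0 kΩ = 2.51 mW.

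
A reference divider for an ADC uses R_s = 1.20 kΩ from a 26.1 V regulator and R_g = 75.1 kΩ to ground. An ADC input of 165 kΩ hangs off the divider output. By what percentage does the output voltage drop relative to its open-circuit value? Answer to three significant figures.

The divider's output (Thévenin) resistance is R_s‖R_g = 1.181 kΩ.
Fractional drop under load = R_th/(R_th + R_L) = 1.181 / (1.181 + 165) = 0.007107.
So the output falls by 0.711 %.

0.711 %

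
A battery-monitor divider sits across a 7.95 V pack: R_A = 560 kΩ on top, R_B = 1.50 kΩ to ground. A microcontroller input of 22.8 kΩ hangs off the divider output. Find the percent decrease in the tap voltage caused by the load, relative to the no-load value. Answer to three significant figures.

The divider's output (Thévenin) resistance is R_A‖R_B = 1.496 kΩ.
Fractional drop under load = R_th/(R_th + R_L) = 1.496 / (1.496 + 22.8) = 0.06157.
So the output falls by 6.16 %.

6.16 %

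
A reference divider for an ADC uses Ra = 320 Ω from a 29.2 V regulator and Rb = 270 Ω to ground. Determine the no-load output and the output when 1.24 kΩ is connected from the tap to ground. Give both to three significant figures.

Open-circuit: V = 29.2 × 270/(320 + 270) = 13.4 V.
With the load, Rb becomes Rb‖R_L = 221.7 Ω, so V = 29.2 × 221.7/541.7 = 12.0 V.

Unloaded: 13.4 V; loaded: 12.0 V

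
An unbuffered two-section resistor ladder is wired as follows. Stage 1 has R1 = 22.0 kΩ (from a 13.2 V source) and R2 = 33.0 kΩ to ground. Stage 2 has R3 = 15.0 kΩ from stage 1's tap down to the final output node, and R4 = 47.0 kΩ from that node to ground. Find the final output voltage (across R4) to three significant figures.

V_out ≈ 4.95 V

Stage 2 presents R3+R4 = 62.00 kΩ as a load on stage 1's tap.
Stage 1's lower leg becomes R2‖(R3+R4) = 21.54 kΩ, so V_mid = 13.2 × 21.54/43.54 = 6.530 V.
Stage 2 is itself unloaded: V_out = V_mid × R4/(R3+R4) = 6.530 × 47.0/62.00 = 4.95 V.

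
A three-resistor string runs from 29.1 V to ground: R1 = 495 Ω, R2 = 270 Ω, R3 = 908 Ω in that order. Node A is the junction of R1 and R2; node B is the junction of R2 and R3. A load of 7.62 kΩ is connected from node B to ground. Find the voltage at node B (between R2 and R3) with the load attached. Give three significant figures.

At node B, R3 is in parallel with the load: R3‖R_L = 811.3 Ω.
Below node A the resistance is R2 + (R3‖R_L) = 1081 Ω, so V_A = 29.1 × 1081/1576 = 19.96 V.
Then V_B = V_A × (R3‖R_L)/(R2 + R3‖R_L) = 19.96 × 811.3/1081 = 15.0 V.

V ≈ 15.0 V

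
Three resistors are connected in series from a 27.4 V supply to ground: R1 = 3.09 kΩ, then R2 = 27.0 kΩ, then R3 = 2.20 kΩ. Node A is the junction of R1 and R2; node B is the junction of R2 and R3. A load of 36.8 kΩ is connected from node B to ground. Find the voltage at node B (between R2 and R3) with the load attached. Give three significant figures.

V ≈ 1.77 V

At node B, R3 is in parallel with the load: R3‖R_L = 2.076 kΩ.
Below node A the resistance is R2 + (R3‖R_L) = 29.08 kΩ, so V_A = 27.4 × 29.08/32.17 = 24.77 V.
Then V_B = V_A × (R3‖R_L)/(R2 + R3‖R_L) = 24.77 × 2.076/29.08 = 1.77 V.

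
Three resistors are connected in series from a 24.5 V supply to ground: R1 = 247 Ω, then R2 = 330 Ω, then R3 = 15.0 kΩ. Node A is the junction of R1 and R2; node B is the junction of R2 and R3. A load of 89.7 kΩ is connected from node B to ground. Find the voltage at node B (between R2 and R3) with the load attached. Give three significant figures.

V ≈ 23.4 V

At node B, R3 is in parallel with the load: R3‖R_L = 12850 Ω.
Below node A the resistance is R2 + (R3‖R_L) = 13180 Ω, so V_A = 24.5 × 13180/13430 = 24.05 V.
Then V_B = V_A × (R3‖R_L)/(R2 + R3‖R_L) = 24.05 × 12850/13180 = 23.4 V.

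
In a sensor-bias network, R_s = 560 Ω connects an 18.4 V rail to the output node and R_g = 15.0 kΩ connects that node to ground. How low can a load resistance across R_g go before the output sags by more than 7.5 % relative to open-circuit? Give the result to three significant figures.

Output resistance R_th = R_s‖R_g = (560 × 15000)/15560 = 539.8 Ω.
The fractional drop is R_th/(R_th + R_L); requiring this ≤ 0.0750 gives R_L ≥ R_th(1/0.0750 − 1) = 539.8 × 12.33 = 6.66 kΩ.

R_L(min) ≈ 6.66 kΩ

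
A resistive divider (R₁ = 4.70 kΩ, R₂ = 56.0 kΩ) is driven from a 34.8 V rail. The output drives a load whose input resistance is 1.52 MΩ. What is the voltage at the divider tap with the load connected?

The load sits in parallel with R₂: R₂‖R_L = (56.0 × 1520) / (56.0 + 1520) = 54.01 kΩ.
V_out = 34.8 × 54.01 / (4.70 + 54.01) = 34.8 × 54.01/58.71 = 32.0 V.
(Unloaded it would have been 32.1 V.)

V_out ≈ 32.0 V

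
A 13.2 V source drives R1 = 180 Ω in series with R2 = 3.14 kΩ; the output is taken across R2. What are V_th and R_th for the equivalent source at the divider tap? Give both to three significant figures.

V_th = 12.5 V, R_th = 170 Ω

V_th is the open-circuit tap voltage: 13.2 × 3140/(180 + 3140) = 12.5 V.
With the supply zeroed, R1 and R2 appear in parallel from the tap: R_th = R1‖R2 = (180 × 3140)/3320 = 170 Ω.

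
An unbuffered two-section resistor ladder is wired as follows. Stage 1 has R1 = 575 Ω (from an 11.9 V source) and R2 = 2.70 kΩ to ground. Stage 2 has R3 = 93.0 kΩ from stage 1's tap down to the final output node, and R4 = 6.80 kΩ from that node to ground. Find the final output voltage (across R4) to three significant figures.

V_out ≈ 0.665 V

Stage 2 presents R3+R4 = 99800 Ω as a load on stage 1's tap.
Stage 1's lower leg becomes R2‖(R3+R4) = 2629 Ω, so V_mid = 11.9 × 2629/3204 = 9.764 V.
Stage 2 is itself unloaded: V_out = V_mid × R4/(R3+R4) = 9.764 × 6800/99800 = 0.665 V.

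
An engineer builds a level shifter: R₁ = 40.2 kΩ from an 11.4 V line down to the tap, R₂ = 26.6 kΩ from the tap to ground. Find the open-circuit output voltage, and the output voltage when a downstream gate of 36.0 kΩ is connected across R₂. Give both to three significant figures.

Unloaded: 4.54 V; loaded: 3.14 V

Open-circuit: V = 11.4 × 26.6/(40.2 + 26.6) = 4.54 V.
With the load, R₂ becomes R₂‖R_L = 15.30 kΩ, so V = 11.4 × 15.30/55.50 = 3.14 V.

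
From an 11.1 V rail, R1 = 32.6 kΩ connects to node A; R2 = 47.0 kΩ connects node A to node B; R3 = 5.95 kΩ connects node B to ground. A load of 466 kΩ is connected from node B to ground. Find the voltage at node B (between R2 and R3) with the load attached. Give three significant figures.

V ≈ 0.763 V

At node B, R3 is in parallel with the load: R3‖R_L = 5.875 kΩ.
Below node A the resistance is R2 + (R3‖R_L) = 52.87 kΩ, so V_A = 11.1 × 52.87/85.47 = 6.866 V.
Then V_B = V_A × (R3‖R_L)/(R2 + R3‖R_L) = 6.866 × 5.875/52.87 = 0.763 V.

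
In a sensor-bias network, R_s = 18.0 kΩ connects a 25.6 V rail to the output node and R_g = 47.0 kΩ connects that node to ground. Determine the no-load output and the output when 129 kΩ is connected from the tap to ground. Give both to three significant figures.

Open-circuit: V = 25.6 × 47.0/(18.0 + 47.0) = 18.5 V.
With the load, R_g becomes R_g‖R_L = 34.45 kΩ, so V = 25.6 × 34.45/52.45 = 16.8 V.

Unloaded: 18.5 V; loaded: 16.8 V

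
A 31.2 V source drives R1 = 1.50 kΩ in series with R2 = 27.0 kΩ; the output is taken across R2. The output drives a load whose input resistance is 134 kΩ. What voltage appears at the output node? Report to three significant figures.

V_out ≈ 29.2 V

The load sits in parallel with R2: R2‖R_L = (27.0 × 134) / (27.0 + 134) = 22.47 kΩ.
V_out = 31.2 × 22.47 / (1.50 + 22.47) = 31.2 × 22.47/23.97 = 29.2 V.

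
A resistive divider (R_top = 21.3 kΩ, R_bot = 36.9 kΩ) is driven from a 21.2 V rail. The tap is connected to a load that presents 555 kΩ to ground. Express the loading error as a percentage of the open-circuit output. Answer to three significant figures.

2.38 %

The divider's output (Thévenin) resistance is R_top‖R_bot = 13.50 kΩ.
Fractional drop under load = R_th/(R_th + R_L) = 13.50 / (13.50 + 555) = 0.02375.
So the output falls by 2.38 %.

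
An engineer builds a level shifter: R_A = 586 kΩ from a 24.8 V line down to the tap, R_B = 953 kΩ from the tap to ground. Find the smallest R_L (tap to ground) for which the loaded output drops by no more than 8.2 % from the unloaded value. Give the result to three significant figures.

R_L(min) ≈ 4.06 MΩ

Output resistance R_th = R_A‖R_B = (586 × 953)/1539 = 362.9 kΩ.
The fractional drop is R_th/(R_th + R_L); requiring this ≤ 0.0820 gives R_L ≥ R_th(1/0.0820 − 1) = 362.9 × 11.20 = 4.06 MΩ.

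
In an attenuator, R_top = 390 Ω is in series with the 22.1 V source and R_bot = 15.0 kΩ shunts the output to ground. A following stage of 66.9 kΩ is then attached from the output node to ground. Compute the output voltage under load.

The load sits in parallel with R_bot: R_bot‖R_L = (15000 × 66900) / (15000 + 66900) = 12250 Ω.
V_out = 22.1 × 12250 / (390 + 12250) = 22.1 × 12250/12640 = 21.4 V.

V_out ≈ 21.4 V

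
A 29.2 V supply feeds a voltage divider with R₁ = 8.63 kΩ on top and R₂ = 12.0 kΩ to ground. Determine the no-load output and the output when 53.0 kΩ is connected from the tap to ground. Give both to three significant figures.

Open-circuit: V = 29.2 × 12.0/(8.63 + 12.0) = 17.0 V.
With the load, R₂ becomes R₂‖R_L = 9.785 kΩ, so V = 29.2 × 9.785/18.41 = 15.5 V.

Unloaded: 17.0 V; loaded: 15.5 V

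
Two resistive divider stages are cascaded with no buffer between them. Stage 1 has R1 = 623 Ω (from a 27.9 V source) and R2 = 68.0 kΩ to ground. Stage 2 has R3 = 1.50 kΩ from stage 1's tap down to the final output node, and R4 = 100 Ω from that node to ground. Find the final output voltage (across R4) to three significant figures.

V_out ≈ 1.25 V

Stage 2 presents R3+R4 = 1600 Ω as a load on stage 1's tap.
Stage 1's lower leg becomes R2‖(R3+R4) = 1563 Ω, so V_mid = 27.9 × 1563/2186 = 19.95 V.
Stage 2 is itself unloaded: V_out = V_mid × R4/(R3+R4) = 19.95 × 100/1600 = 1.25 V.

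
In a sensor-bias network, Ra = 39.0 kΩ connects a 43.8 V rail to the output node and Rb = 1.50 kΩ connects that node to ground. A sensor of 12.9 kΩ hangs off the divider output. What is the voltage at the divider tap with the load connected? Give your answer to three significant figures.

The load sits in parallel with Rb: Rb‖R_L = (1.50 × 12.9) / (1.50 + 12.9) = 1.344 kΩ.
V_out = 43.8 × 1.344 / (39.0 + 1.344) = 43.8 × 1.344/40.34 = 1.46 V.
(Unloaded it would have been 1.62 V.)

V_out ≈ 1.46 V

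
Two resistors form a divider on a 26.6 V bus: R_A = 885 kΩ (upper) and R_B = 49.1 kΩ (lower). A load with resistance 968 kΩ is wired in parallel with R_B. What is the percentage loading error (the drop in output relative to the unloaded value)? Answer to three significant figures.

4.59 %

The divider's output (Thévenin) resistance is R_A‖R_B = 46.52 kΩ.
Fractional drop under load = R_th/(R_th + R_L) = 46.52 / (46.52 + 968) = 0.04585.
So the output falls by 4.59 %.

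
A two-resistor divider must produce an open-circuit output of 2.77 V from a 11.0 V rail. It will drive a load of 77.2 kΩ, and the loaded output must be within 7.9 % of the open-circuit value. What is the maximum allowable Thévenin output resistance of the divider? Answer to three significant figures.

R_th ≤ 6.62 kΩ

Loading drop = R_th/(R_th + R_L) ≤ 0.0790, so R_th ≤ R_L · ε/(1−ε) = 77.2 kΩ × 0.0790/0.9210 = 6.62 kΩ.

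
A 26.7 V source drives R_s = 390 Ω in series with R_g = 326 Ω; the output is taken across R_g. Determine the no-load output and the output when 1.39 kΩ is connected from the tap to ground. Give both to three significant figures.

Open-circuit: V = 26.7 × 326/(390 + 326) = 12.2 V.
With the load, R_g becomes R_g‖R_L = 264.1 Ω, so V = 26.7 × 264.1/654.1 = 10.8 V.

Unloaded: 12.2 V; loaded: 10.8 V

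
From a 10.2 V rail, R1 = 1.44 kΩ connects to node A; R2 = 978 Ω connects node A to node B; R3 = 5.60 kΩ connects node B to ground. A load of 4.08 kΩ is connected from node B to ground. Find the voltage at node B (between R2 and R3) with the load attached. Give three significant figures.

At node B, R3 is in parallel with the load: R3‖R_L = 2360 Ω.
Below node A the resistance is R2 + (R3‖R_L) = 3338 Ω, so V_A = 10.2 × 3338/4778 = 7.126 V.
Then V_B = V_A × (R3‖R_L)/(R2 + R3‖R_L) = 7.126 × 2360/3338 = 5.04 V.

V ≈ 5.04 V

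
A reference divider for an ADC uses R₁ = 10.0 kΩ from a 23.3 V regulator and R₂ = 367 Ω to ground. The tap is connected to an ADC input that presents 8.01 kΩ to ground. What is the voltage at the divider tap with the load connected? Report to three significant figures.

V_out ≈ 0.790 V

The load sits in parallel with R₂: R₂‖R_L = (367 × 8010) / (367 + 8010) = 350.9 Ω.
V_out = 23.3 × 350.9 / (10000 + 350.9) = 23.3 × 350.9/10350 = 0.790 V.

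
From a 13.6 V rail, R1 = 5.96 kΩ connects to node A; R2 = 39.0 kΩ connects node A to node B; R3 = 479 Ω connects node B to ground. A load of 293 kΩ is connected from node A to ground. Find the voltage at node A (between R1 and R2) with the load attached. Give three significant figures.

Below node A the series string R2+R3 = 39480 Ω sits in parallel with the 293000 Ω load: 34790 Ω.
V_A = 13.6 × 34790/(5960 + 34790) = 11.6 V.

V ≈ 11.6 V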